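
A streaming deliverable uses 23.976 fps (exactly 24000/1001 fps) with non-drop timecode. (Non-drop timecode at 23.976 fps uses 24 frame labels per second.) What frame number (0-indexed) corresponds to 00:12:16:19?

Total seconds to the label: (0 × 3600 + 12 × 60 + 16) = 736.
Frame index = 736 × 24 + 19 = 17683.

17683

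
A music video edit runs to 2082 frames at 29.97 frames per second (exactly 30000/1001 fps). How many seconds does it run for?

69.4694 seconds

Running time = 2082 / (30000/1001) = 69.4694 s.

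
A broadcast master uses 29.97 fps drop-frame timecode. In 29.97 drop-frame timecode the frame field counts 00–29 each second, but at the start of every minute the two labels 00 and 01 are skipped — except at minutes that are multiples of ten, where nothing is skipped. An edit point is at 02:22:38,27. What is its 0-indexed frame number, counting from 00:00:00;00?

Complete 10-minute blocks: 14, each 17982 frames → 251748.
Remaining 2 whole minutes in the current block: 1800 + 1 × 1798 = 3598 frames.
Within the current minute: 38 × 30 + 27 − 2 = 1165 (labels ;00/;01 skipped at this minute). Total = 251748 + 3598 + 1165 = 256511.

256511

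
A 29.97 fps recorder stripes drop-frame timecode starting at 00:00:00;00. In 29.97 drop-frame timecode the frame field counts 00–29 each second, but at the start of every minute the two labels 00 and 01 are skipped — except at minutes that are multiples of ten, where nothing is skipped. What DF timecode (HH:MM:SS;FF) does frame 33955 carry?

Ten DF minutes hold 17982 frames, so frame 33955 lies in block 1 (frames 17982–35963) with 15973 frames into that block.
The block's first minute is 1800 frames and the rest 1798 each; 15973 frames reaches minute 8, so 1 × 18 + 8 × 2 = 34 labels have been skipped so far.
Adding those back, label number 33955 + 34 = 33989 at 30 labels/s is 1132 s + 29 f = 0 h 18 min 52 s frame 29, i.e. 00:18:52;29.

00:18:52;29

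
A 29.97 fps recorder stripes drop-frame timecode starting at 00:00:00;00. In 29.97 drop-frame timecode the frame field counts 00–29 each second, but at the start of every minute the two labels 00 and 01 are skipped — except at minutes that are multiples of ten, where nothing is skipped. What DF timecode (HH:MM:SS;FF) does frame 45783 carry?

00:25:27;19

Ten DF minutes hold 17982 frames, so frame 45783 lies in block 2 (frames 35964–53945) with 9819 frames into that block.
The block's first minute is 1800 frames and the rest 1798 each; 9819 frames reaches minute 5, so 2 × 18 + 5 × 2 = 46 labels have been skipped so far.
Adding those back, label number 45783 + 46 = 45829 at 30 labels/s is 1527 s + 19 f = 0 h 25 min 27 s frame 19, i.e. 00:25:27;19.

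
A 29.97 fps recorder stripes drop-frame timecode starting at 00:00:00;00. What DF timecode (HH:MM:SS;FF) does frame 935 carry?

00:00:31;05

Ten DF minutes hold 17982 frames, so frame 935 lies in block 0 (frames 0–17981) with 935 frames into that block.
The block's first minute is 1800 frames and the rest 1798 each; 935 frames reaches minute 0, so 0 × 18 + 0 × 2 = 0 labels have been skipped so far.
Adding those back, label number 935 + 0 = 935 at 30 labels/s is 31 s + 5 f = 0 h 0 min 31 s frame 5, i.e. 00:00:31;05.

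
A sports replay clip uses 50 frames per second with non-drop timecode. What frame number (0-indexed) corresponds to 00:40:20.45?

Total seconds to the label: (0 × 3600 + 40 × 60 + 20) = 2420.
Frame index = 2420 × 50 + 45 = 121045.

frame 121045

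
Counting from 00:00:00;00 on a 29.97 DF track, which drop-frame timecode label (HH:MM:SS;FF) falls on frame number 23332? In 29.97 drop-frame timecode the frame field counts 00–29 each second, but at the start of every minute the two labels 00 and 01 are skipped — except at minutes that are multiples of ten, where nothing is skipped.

Ten DF minutes hold 17982 frames, so frame 23332 lies in block 1 (frames 17982–35963) with 5350 frames into that block.
The block's first minute is 1800 frames and the rest 1798 each; 5350 frames reaches minute 2, so 1 × 18 + 2 × 2 = 22 labels have been skipped so far.
Adding those back, label number 23332 + 22 = 23354 at 30 labels/s is 778 s + 14 f = 0 h 12 min 58 s frame 14, i.e. 00:12:58;14.

00:12:58;14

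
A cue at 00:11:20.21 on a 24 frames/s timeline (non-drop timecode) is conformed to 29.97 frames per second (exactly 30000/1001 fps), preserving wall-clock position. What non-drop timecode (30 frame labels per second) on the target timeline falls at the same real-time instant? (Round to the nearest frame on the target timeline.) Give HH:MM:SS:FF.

00:11:20:06

Source frame index: (0×3600 + 11×60 + 20) × 24 + 21 = 16341.
Real time: 16341 / (24) = 5447/8 s.
Target frame: (5447/8) × (30000/1001) = 1571250/77 ≈ 20405.844 → 20406.
At 30 labels/s: frame 20406 → 00:11:20:06.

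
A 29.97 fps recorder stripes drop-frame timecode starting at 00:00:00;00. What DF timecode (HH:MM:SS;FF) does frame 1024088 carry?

Each 10-minute DF block holds 10 × 60 × 30 − 9 × 2 = 17982 frames. 1024088 ÷ 17982 → 56 full blocks, remainder 17096.
Within the partial block the first minute is 1800 frames and each further minute 1798, so 9 further minute boundaries passed. Total skipped labels = 18 × 56 + 2 × 9 = 1026.
Non-drop label index = 1024088 + 1026 = 1025114; at 30 labels/s that is 09:29:30:14, i.e. DF 09:29:30;14.

09:29:30;14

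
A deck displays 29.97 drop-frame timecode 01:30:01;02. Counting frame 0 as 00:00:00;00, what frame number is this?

161870

Complete 10-minute blocks: 9, each 17982 frames → 161838.
Remaining 0 whole minutes in the current block: 0 frames.
Within the current minute: 1 × 30 + 2 = 32. Total = 161838 + 0 + 32 = 161870.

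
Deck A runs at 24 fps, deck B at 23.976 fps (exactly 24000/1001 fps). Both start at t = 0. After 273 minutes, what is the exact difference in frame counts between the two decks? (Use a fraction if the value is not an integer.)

273 min = 16380 s.
A emits 24 × 16380 = 393120 frames; B emits 24000/1001 × 16380 = 4320000/11.
Difference = 4320/11 frames (≈ 392.7273); B is behind A.

4320/11 frames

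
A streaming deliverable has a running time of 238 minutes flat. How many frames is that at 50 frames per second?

714000 frames

238 min = 14280 s.
Frames = 14280 × 50 = 714000.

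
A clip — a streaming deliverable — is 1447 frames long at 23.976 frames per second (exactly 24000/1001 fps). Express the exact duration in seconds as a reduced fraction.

Running time = 1447 ÷ (24000/1001) = 1447 × 1001/24000 = 1448447/24000 s.

1448447/24000 seconds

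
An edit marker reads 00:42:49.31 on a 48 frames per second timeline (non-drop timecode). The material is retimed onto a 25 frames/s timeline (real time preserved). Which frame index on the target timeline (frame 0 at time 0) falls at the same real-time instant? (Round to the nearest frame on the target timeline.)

Source frame index: (0×3600 + 42×60 + 49) × 48 + 31 = 123343.
Real time: 123343 / (48) = 123343/48 s.
Target frame: (123343/48) × (25) = 3083575/48 ≈ 64241.146 → 64241.

frame 64241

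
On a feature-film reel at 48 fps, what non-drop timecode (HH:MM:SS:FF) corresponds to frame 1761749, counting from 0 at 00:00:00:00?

1761749 ÷ 48 = 36703 full seconds, remainder 5 frames.
36703 s = 10 h 11 min 43 s.
Timecode: 10:11:43:05.

10:11:43:05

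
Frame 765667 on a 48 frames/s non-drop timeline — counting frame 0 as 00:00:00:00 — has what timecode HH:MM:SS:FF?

765667 ÷ 48 = 15951 full seconds, remainder 19 frames.
15951 s = 4 h 25 min 51 s.
Timecode: 04:25:51:19.

04:25:51:19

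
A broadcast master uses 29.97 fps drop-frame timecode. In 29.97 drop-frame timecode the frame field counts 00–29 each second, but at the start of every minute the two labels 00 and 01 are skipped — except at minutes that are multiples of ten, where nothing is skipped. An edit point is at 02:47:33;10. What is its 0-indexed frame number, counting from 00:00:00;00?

301298

As if non-drop at 30 labels/s: (2 × 3600 + 47 × 60 + 33) × 30 + 10 = 301600.
Minute boundaries passed: 167; those not divisible by 10: 167 − 16 = 151; dropped labels = 2 × 151 = 302.
Actual frame index = 301600 − 302 = 301298.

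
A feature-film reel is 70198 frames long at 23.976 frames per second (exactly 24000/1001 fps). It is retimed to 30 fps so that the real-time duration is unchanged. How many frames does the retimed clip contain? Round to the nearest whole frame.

Frames at target rate = 70198 × (30) / (24000/1001) = 35134099/400 ≈ 87835.247.
Nearest whole frame: 87835.

87835 frames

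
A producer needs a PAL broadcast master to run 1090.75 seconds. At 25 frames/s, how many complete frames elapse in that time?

27268 frames

Frames = 1090.75 × 25 = 109075/4 ≈ 27268.7500.
Complete frames: 27268.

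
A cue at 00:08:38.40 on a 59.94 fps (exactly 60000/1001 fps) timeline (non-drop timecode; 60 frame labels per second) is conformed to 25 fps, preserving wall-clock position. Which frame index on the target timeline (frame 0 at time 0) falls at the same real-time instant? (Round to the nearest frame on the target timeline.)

Source frame index: (0×3600 + 8×60 + 38) × 60 + 40 = 31120.
Real time: 31120 / (60000/1001) = 389389/750 s.
Target frame: (389389/750) × (25) = 389389/30 ≈ 12979.633 → 12980.

frame 12980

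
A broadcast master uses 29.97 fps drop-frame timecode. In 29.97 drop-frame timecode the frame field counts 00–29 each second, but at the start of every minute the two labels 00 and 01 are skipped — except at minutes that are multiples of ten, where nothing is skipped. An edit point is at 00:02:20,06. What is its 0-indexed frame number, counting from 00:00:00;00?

4202

Complete 10-minute blocks: 0, each 17982 frames → 0.
Remaining 2 whole minutes in the current block: 1800 + 1 × 1798 = 3598 frames.
Within the current minute: 20 × 30 + 6 − 2 = 604 (labels ;00/;01 skipped at this minute). Total = 0 + 3598 + 604 = 4202.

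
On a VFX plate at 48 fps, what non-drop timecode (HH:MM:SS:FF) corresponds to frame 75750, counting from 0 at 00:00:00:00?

00:26:18:06

75750 ÷ 48 = 1578 full seconds, remainder 6 frames.
1578 s = 0 h 26 min 18 s.
Timecode: 00:26:18:06.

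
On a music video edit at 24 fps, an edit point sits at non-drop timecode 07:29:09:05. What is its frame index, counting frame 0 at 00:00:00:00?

frame 646781

Total seconds to the label: (7 × 3600 + 29 × 60 + 9) = 26949.
Frame index = 26949 × 24 + 5 = 646781.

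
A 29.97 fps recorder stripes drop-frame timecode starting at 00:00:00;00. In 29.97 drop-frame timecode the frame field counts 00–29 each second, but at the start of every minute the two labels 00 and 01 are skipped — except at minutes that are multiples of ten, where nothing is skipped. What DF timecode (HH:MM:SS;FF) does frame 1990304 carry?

Each 10-minute DF block holds 10 × 60 × 30 − 9 × 2 = 17982 frames. 1990304 ÷ 17982 → 110 full blocks, remainder 12284.
Within the partial block the first minute is 1800 frames and each further minute 1798, so 6 further minute boundaries passed. Total skipped labels = 18 × 110 + 2 × 6 = 1992.
Non-drop label index = 1990304 + 1992 = 1992296; at 30 labels/s that is 18:26:49:26, i.e. DF 18:26:49;26.

18:26:49;26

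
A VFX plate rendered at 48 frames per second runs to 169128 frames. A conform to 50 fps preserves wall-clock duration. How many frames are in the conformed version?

176175 frames

Target frames = source frames × (target rate / source rate) = 169128 × (50)/(48) = 169128 × 25/24 = 176175.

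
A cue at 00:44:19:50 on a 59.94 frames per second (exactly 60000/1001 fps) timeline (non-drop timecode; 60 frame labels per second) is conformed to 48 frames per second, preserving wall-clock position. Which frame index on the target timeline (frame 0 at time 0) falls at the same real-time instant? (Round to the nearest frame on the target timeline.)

frame 127800

Source frame index: (0×3600 + 44×60 + 19) × 60 + 50 = 159590.
Real time: 159590 / (60000/1001) = 15974959/6000 s.
Target frame: (15974959/6000) × (48) = 15974959/125 ≈ 127799.672 → 127800.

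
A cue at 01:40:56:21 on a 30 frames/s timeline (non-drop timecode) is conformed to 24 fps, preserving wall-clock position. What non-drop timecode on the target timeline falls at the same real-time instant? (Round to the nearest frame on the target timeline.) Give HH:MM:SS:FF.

Source frame index: (1×3600 + 40×60 + 56) × 30 + 21 = 181701.
Real time: 181701 / (30) = 60567/10 s.
Target frame: (60567/10) × (24) = 726804/5 ≈ 145360.800 → 145361.
At 24 labels/s: frame 145361 → 01:40:56:17.

01:40:56:17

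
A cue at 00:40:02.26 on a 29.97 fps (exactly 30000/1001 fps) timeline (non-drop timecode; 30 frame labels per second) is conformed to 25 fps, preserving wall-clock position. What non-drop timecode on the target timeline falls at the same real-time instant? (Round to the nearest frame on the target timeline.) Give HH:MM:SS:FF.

00:40:05:07

Source frame index: (0×3600 + 40×60 + 2) × 30 + 26 = 72086.
Real time: 72086 / (30000/1001) = 36079043/15000 s.
Target frame: (36079043/15000) × (25) = 36079043/600 ≈ 60131.738 → 60132.
At 25 labels/s: frame 60132 → 00:40:05:07.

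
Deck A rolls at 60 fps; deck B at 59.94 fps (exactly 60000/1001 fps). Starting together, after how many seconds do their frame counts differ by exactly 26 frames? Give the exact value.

The gap grows by |60000/1001 − 60| = 60/1001 frames per second.
Time for a 26-frame gap: 26 ÷ (60/1001) = 13013/30 s.

13013/30 seconds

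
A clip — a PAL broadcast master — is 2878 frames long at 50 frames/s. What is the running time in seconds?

57.56 seconds

Running time = 2878 / (50) = 57.56 s.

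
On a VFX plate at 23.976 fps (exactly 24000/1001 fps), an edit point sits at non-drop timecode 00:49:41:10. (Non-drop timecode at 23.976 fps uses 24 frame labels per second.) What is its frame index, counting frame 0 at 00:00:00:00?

71554

Total seconds to the label: (0 × 3600 + 49 × 60 + 41) = 2981.
Frame index = 2981 × 24 + 10 = 71554.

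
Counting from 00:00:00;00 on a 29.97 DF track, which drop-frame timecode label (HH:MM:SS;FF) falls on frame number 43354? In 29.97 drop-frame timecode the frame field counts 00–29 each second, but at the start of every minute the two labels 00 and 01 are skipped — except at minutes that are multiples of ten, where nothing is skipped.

Ten DF minutes hold 17982 frames, so frame 43354 lies in block 2 (frames 35964–53945) with 7390 frames into that block.
The block's first minute is 1800 frames and the rest 1798 each; 7390 frames reaches minute 4, so 2 × 18 + 4 × 2 = 44 labels have been skipped so far.
Adding those back, label number 43354 + 44 = 43398 at 30 labels/s is 1446 s + 18 f = 0 h 24 min 6 s frame 18, i.e. 00:24:06;18.

00:24:06;18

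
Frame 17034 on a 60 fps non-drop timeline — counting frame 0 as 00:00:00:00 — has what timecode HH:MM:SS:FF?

17034 ÷ 60 = 283 full seconds, remainder 54 frames.
283 s = 0 h 4 min 43 s.
Timecode: 00:04:43:54.

00:04:43:54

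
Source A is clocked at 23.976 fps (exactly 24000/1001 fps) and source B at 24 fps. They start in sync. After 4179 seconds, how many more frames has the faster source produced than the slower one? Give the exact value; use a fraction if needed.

14328/143 frames

A emits 24000/1001 × 4179 = 14328000/143 frames; B emits 24 × 4179 = 100296.
Difference = 14328/143 frames (≈ 100.1958); B is ahead of A.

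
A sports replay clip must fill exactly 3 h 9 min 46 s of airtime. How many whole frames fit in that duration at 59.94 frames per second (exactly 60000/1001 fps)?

682477 frames

3 h 9 min 46 s = 11386 s.
Frames = 11386 × 60000/1001 = 683160000/1001 ≈ 682477.5225.
Complete frames: 682477.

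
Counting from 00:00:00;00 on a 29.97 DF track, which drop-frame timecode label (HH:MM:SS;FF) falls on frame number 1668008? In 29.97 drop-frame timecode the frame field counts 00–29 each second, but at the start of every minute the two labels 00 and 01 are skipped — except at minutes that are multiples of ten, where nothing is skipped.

Each 10-minute DF block holds 10 × 60 × 30 − 9 × 2 = 17982 frames. 1668008 ÷ 17982 → 92 full blocks, remainder 13664.
Within the partial block the first minute is 1800 frames and each further minute 1798, so 7 further minute boundaries passed. Total skipped labels = 18 × 92 + 2 × 7 = 1670.
Non-drop label index = 1668008 + 1670 = 1669678; at 30 labels/s that is 15:27:35:28, i.e. DF 15:27:35;28.

15:27:35;28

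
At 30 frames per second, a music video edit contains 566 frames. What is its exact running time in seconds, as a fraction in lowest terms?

Running time = 566 ÷ (30) = 566 × 1/30 = 283/15 s.

283/15 seconds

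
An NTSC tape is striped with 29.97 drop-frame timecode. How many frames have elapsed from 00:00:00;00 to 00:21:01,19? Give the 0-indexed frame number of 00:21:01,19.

37811

As if non-drop at 30 labels/s: (0 × 3600 + 21 × 60 + 1) × 30 + 19 = 37849.
Minute boundaries passed: 21; those not divisible by 10: 21 − 2 = 19; dropped labels = 2 × 19 = 38.
Actual frame index = 37849 − 38 = 37811.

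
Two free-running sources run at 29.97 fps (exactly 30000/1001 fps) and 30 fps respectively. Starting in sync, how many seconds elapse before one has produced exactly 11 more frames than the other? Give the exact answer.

11011/30 seconds

The gap grows by |30 − 30000/1001| = 30/1001 frames per second.
Time for a 11-frame gap: 11 ÷ (30/1001) = 11011/30 s.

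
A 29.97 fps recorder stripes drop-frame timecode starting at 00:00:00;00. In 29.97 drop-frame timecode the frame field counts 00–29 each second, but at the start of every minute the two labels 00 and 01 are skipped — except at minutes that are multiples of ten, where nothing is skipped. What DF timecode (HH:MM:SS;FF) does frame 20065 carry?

Each 10-minute DF block holds 10 × 60 × 30 − 9 × 2 = 17982 frames. 20065 ÷ 17982 → 1 full block, remainder 2083.
Within the partial block the first minute is 1800 frames and each further minute 1798, so 1 further minute boundary passed. Total skipped labels = 18 × 1 + 2 × 1 = 20.
Non-drop label index = 20065 + 20 = 20085; at 30 labels/s that is 00:11:09:15, i.e. DF 00:11:09;15.

00:11:09;15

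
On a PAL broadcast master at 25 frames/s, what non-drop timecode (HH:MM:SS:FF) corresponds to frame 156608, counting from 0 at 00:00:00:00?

156608 ÷ 25 = 6264 full seconds, remainder 8 frames.
6264 s = 1 h 44 min 24 s.
Timecode: 01:44:24:08.

01:44:24:08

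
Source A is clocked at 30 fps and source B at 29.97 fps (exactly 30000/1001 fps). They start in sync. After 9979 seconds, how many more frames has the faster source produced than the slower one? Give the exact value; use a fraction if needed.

A emits 30 × 9979 = 299370 frames; B emits 30000/1001 × 9979 = 299370000/1001.
Difference = 299370/1001 frames (≈ 299.0709); B is behind A.

299370/1001 frames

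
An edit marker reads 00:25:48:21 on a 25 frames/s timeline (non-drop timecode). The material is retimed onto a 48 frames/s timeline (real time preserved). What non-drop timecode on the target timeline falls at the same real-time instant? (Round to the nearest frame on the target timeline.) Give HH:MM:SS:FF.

Source frame index: (0×3600 + 25×60 + 48) × 25 + 21 = 38721.
Real time: 38721 / (25) = 38721/25 s.
Target frame: (38721/25) × (48) = 1858608/25 ≈ 74344.320 → 74344.
At 48 labels/s: frame 74344 → 00:25:48:40.

00:25:48:40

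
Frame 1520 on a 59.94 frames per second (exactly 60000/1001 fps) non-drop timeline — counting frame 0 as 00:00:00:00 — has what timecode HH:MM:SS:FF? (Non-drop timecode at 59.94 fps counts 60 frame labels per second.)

1520 ÷ 60 = 25 full seconds, remainder 20 frames.
25 s = 0 h 0 min 25 s.
Timecode: 00:00:25:20.

00:00:25:20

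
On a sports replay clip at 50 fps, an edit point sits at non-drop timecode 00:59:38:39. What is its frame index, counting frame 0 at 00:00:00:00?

Total seconds to the label: (0 × 3600 + 59 × 60 + 38) = 3578.
Frame index = 3578 × 50 + 39 = 178939.

178939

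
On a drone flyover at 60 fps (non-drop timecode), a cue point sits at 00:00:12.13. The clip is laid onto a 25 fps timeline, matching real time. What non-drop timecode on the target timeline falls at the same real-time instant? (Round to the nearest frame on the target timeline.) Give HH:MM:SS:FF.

Source frame index: (0×3600 + 0×60 + 12) × 60 + 13 = 733.
Real time: 733 / (60) = 733/60 s.
Target frame: (733/60) × (25) = 3665/12 ≈ 305.417 → 305.
At 25 labels/s: frame 305 → 00:00:12:05.

00:00:12:05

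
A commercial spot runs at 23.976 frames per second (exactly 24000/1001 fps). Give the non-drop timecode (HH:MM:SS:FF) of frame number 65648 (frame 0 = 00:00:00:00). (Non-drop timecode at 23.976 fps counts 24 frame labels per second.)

00:45:35:08

65648 ÷ 24 = 2735 full seconds, remainder 8 frames.
2735 s = 0 h 45 min 35 s.
Timecode: 00:45:35:08.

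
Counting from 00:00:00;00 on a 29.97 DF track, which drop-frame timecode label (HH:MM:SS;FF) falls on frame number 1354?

00:00:45;04

Each 10-minute DF block holds 10 × 60 × 30 − 9 × 2 = 17982 frames. 1354 ÷ 17982 → 0 full blocks, remainder 1354.
Within the partial block the first minute is 1800 frames and each further minute 1798, so 0 further minute boundaries passed. Total skipped labels = 18 × 0 + 2 × 0 = 0.
Non-drop label index = 1354 + 0 = 1354; at 30 labels/s that is 00:00:45:04, i.e. DF 00:00:45;04.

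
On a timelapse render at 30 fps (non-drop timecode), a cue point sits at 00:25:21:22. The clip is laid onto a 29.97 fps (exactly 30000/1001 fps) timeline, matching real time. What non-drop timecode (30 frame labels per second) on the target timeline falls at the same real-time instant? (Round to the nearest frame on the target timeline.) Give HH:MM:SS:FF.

00:25:20:06

Source frame index: (0×3600 + 25×60 + 21) × 30 + 22 = 45652.
Real time: 45652 / (30) = 22826/15 s.
Target frame: (22826/15) × (30000/1001) = 45652000/1001 ≈ 45606.394 → 45606.
At 30 labels/s: frame 45606 → 00:25:20:06.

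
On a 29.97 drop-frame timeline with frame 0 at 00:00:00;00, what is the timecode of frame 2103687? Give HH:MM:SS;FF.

19:29:53;03

Each 10-minute DF block holds 10 × 60 × 30 − 9 × 2 = 17982 frames. 2103687 ÷ 17982 → 116 full blocks, remainder 17775.
Within the partial block the first minute is 1800 frames and each further minute 1798, so 9 further minute boundaries passed. Total skipped labels = 18 × 116 + 2 × 9 = 2106.
Non-drop label index = 2103687 + 2106 = 2105793; at 30 labels/s that is 19:29:53:03, i.e. DF 19:29:53;03.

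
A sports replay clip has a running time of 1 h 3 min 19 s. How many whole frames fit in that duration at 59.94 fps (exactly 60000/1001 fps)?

1 h 3 min 19 s = 3799 s.
Frames = 3799 × 60000/1001 = 227940000/1001 ≈ 227712.2877.
Complete frames: 227712.

227712 frames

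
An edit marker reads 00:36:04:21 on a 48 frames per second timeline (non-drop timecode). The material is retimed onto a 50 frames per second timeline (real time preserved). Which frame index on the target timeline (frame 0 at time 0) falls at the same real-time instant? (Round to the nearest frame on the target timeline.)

frame 108222

Source frame index: (0×3600 + 36×60 + 4) × 48 + 21 = 103893.
Real time: 103893 / (48) = 34631/16 s.
Target frame: (34631/16) × (50) = 865775/8 ≈ 108221.875 → 108222.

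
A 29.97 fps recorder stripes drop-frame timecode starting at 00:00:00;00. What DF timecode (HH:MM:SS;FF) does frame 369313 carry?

Each 10-minute DF block holds 10 × 60 × 30 − 9 × 2 = 17982 frames. 369313 ÷ 17982 → 20 full blocks, remainder 9673.
Within the partial block the first minute is 1800 frames and each further minute 1798, so 5 further minute boundaries passed. Total skipped labels = 18 × 20 + 2 × 5 = 370.
Non-drop label index = 369313 + 370 = 369683; at 30 labels/s that is 03:25:22:23, i.e. DF 03:25:22;23.

03:25:22;23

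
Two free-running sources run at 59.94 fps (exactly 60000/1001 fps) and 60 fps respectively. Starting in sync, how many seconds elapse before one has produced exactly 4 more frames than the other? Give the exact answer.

1001/15 seconds

The gap grows by |60 − 60000/1001| = 60/1001 frames per second.
Time for a 4-frame gap: 4 ÷ (60/1001) = 1001/15 s.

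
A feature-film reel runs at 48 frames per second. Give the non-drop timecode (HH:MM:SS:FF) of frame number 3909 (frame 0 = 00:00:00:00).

3909 ÷ 48 = 81 full seconds, remainder 21 frames.
81 s = 0 h 1 min 21 s.
Timecode: 00:01:21:21.

00:01:21:21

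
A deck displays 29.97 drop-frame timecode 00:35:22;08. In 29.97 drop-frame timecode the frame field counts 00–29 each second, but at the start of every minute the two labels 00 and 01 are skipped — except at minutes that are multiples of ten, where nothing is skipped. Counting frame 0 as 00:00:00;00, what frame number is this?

Complete 10-minute blocks: 3, each 17982 frames → 53946.
Remaining 5 whole minutes in the current block: 1800 + 4 × 1798 = 8992 frames.
Within the current minute: 22 × 30 + 8 − 2 = 666 (labels ;00/;01 skipped at this minute). Total = 53946 + 8992 + 666 = 63604.

63604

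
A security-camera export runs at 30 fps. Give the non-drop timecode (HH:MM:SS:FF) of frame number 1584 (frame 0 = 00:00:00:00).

00:00:52:24

1584 ÷ 30 = 52 full seconds, remainder 24 frames.
52 s = 0 h 0 min 52 s.
Timecode: 00:00:52:24.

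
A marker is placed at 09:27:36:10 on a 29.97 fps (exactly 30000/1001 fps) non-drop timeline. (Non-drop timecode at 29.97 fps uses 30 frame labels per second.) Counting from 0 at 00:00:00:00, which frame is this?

Total seconds to the label: (9 × 3600 + 27 × 60 + 36) = 34056.
Frame index = 34056 × 30 + 10 = 1021690.

frame 1021690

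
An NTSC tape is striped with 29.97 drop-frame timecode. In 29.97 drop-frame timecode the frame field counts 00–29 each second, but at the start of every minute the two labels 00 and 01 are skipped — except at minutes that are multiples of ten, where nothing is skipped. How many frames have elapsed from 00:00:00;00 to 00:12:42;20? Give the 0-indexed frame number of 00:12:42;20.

22858

As if non-drop at 30 labels/s: (0 × 3600 + 12 × 60 + 42) × 30 + 20 = 22880.
Minute boundaries passed: 12; those not divisible by 10: 12 − 1 = 11; dropped labels = 2 × 11 = 22.
Actual frame index = 22880 − 22 = 22858.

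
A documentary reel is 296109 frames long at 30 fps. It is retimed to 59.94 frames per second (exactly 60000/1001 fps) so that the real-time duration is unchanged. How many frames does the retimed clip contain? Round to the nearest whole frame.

591626 frames

Frames at target rate = 296109 × (60000/1001) / (30) = 53838000/91 ≈ 591626.374.
Nearest whole frame: 591626.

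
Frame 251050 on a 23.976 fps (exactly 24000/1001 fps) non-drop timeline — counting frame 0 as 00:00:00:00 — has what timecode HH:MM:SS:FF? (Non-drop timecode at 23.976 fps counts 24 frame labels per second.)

251050 ÷ 24 = 10460 full seconds, remainder 10 frames.
10460 s = 2 h 54 min 20 s.
Timecode: 02:54:20:10.

02:54:20:10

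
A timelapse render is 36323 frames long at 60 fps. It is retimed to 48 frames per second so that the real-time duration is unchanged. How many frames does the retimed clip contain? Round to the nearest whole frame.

Frames at target rate = 36323 × (48) / (60) = 145292/5 ≈ 29058.400.
Nearest whole frame: 29058.

29058 frames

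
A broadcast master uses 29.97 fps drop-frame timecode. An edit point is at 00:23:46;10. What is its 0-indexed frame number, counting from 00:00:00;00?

42748

As if non-drop at 30 labels/s: (0 × 3600 + 23 × 60 + 46) × 30 + 10 = 42790.
Minute boundaries passed: 23; those not divisible by 10: 23 − 2 = 21; dropped labels = 2 × 21 = 42.
Actual frame index = 42790 − 42 = 42748.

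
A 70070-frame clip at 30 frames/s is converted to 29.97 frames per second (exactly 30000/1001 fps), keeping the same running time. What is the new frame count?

Target frames = source frames × (target rate / source rate) = 70070 × (30000/1001)/(30) = 70070 × 1000/1001 = 70000.

70000 frames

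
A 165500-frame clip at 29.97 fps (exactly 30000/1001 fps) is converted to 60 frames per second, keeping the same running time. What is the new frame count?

331331 frames

Target frames = source frames × (target rate / source rate) = 165500 × (60)/(30000/1001) = 165500 × 1001/500 = 331331.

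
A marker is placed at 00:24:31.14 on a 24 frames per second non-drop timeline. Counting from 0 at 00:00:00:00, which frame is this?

Total seconds to the label: (0 × 3600 + 24 × 60 + 31) = 1471.
Frame index = 1471 × 24 + 14 = 35318.

35318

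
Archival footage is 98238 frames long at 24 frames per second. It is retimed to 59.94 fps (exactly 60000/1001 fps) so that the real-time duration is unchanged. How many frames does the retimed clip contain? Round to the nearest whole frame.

Frames at target rate = 98238 × (60000/1001) / (24) = 35085000/143 ≈ 245349.650.
Nearest whole frame: 245350.

245350 frames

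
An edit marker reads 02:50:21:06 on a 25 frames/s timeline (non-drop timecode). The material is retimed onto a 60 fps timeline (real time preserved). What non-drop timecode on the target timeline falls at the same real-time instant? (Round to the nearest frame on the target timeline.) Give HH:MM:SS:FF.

Source frame index: (2×3600 + 50×60 + 21) × 25 + 6 = 255531.
Real time: 255531 / (25) = 255531/25 s.
Target frame: (255531/25) × (60) = 3066372/5 ≈ 613274.400 → 613274.
At 60 labels/s: frame 613274 → 02:50:21:14.

02:50:21:14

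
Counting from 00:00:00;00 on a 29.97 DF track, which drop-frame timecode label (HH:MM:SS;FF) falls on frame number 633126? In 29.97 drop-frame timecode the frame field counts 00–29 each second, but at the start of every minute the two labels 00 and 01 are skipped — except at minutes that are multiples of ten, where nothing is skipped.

05:52:05;10

Each 10-minute DF block holds 10 × 60 × 30 − 9 × 2 = 17982 frames. 633126 ÷ 17982 → 35 full blocks, remainder 3756.
Within the partial block the first minute is 1800 frames and each further minute 1798, so 2 further minute boundaries passed. Total skipped labels = 18 × 35 + 2 × 2 = 634.
Non-drop label index = 633126 + 634 = 633760; at 30 labels/s that is 05:52:05:10, i.e. DF 05:52:05;10.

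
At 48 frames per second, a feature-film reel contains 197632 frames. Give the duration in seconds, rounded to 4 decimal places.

Running time = 197632 × 1/48 = 12352/3 s ≈ 4117.3333 s.

4117.3333 seconds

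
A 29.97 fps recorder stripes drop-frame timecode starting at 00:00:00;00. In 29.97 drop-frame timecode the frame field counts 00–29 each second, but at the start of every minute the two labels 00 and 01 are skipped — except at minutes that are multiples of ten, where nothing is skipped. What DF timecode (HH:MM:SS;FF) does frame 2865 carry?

00:01:35;17

Each 10-minute DF block holds 10 × 60 × 30 − 9 × 2 = 17982 frames. 2865 ÷ 17982 → 0 full blocks, remainder 2865.
Within the partial block the first minute is 1800 frames and each further minute 1798, so 1 further minute boundary passed. Total skipped labels = 18 × 0 + 2 × 1 = 2.
Non-drop label index = 2865 + 2 = 2867; at 30 labels/s that is 00:01:35:17, i.e. DF 00:01:35;17.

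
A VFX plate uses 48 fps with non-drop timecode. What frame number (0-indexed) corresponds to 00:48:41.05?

frame 140213

Total seconds to the label: (0 × 3600 + 48 × 60 + 41) = 2921.
Frame index = 2921 × 48 + 5 = 140213.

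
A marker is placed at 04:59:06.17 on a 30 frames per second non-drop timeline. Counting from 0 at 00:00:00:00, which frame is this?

Total seconds to the label: (4 × 3600 + 59 × 60 + 6) = 17946.
Frame index = 17946 × 30 + 17 = 538397.

538397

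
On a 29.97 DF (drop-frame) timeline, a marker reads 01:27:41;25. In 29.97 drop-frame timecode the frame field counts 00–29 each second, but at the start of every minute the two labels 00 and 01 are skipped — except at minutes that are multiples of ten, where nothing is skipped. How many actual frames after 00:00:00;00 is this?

157697

As if non-drop at 30 labels/s: (1 × 3600 + 27 × 60 + 41) × 30 + 25 = 157855.
Minute boundaries passed: 87; those not divisible by 10: 87 − 8 = 79; dropped labels = 2 × 79 = 158.
Actual frame index = 157855 − 158 = 157697.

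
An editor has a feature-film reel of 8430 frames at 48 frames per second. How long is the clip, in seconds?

175.625 seconds

Running time = 8430 / (48) = 175.625 s.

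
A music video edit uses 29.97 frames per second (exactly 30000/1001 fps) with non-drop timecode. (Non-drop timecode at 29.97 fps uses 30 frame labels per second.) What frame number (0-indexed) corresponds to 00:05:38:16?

10156

Total seconds to the label: (0 × 3600 + 5 × 60 + 38) = 338.
Frame index = 338 × 30 + 16 = 10156.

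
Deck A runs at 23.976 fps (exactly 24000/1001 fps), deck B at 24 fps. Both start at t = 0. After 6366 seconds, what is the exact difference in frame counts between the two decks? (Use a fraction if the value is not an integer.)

152784/1001 frames

A emits 24000/1001 × 6366 = 152784000/1001 frames; B emits 24 × 6366 = 152784.
Difference = 152784/1001 frames (≈ 152.6314); B is ahead of A.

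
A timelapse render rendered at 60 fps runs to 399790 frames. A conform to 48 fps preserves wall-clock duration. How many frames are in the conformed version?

Target frames = source frames × (target rate / source rate) = 399790 × (48)/(60) = 399790 × 4/5 = 319832.

319832 frames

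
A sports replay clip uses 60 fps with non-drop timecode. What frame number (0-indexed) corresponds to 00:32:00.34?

Total seconds to the label: (0 × 3600 + 32 × 60 + 0) = 1920.
Frame index = 1920 × 60 + 34 = 115234.

frame 115234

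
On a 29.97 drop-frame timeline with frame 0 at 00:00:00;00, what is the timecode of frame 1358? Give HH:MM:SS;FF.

00:00:45;08

Ten DF minutes hold 17982 frames, so frame 1358 lies in block 0 (frames 0–17981) with 1358 frames into that block.
The block's first minute is 1800 frames and the rest 1798 each; 1358 frames reaches minute 0, so 0 × 18 + 0 × 2 = 0 labels have been skipped so far.
Adding those back, label number 1358 + 0 = 1358 at 30 labels/s is 45 s + 8 f = 0 h 0 min 45 s frame 8, i.e. 00:00:45;08.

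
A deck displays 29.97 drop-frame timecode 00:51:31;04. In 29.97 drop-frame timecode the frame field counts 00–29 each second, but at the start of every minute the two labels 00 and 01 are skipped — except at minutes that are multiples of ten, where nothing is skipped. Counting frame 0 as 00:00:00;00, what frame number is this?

92642

Complete 10-minute blocks: 5, each 17982 frames → 89910.
Remaining 1 whole minute in the current block: 1800 + 0 × 1798 = 1800 frames.
Within the current minute: 31 × 30 + 4 − 2 = 932 (labels ;00/;01 skipped at this minute). Total = 89910 + 1800 + 932 = 92642.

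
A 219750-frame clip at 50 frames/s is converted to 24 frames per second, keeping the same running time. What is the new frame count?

Target frames = source frames × (target rate / source rate) = 219750 × (24)/(50) = 219750 × 12/25 = 105480.

105480 frames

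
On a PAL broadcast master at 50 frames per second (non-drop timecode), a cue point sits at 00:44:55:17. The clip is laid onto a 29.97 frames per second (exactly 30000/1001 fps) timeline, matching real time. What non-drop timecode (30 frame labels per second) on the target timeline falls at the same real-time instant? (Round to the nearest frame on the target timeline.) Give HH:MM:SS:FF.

00:44:52:19

Source frame index: (0×3600 + 44×60 + 55) × 50 + 17 = 134767.
Real time: 134767 / (50) = 134767/50 s.
Target frame: (134767/50) × (30000/1001) = 80860200/1001 ≈ 80779.421 → 80779.
At 30 labels/s: frame 80779 → 00:44:52:19.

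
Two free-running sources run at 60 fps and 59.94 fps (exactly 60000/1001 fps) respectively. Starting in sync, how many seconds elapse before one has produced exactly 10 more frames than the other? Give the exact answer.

The gap grows by |60000/1001 − 60| = 60/1001 frames per second.
Time for a 10-frame gap: 10 ÷ (60/1001) = 1001/6 s.

1001/6 seconds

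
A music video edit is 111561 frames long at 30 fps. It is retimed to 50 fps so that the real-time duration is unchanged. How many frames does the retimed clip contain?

185935 frames

Target frames = source frames × (target rate / source rate) = 111561 × (50)/(30) = 111561 × 5/3 = 185935.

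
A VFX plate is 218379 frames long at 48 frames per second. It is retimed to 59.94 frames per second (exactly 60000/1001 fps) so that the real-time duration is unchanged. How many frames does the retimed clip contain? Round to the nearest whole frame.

Frames at target rate = 218379 × (60000/1001) / (48) = 38996250/143 ≈ 272701.049.
Nearest whole frame: 272701.

272701 frames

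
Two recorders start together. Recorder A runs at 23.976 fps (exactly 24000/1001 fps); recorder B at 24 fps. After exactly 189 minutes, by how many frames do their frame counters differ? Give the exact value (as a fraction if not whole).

189 min = 11340 s.
A emits 24000/1001 × 11340 = 38880000/143 frames; B emits 24 × 11340 = 272160.
Difference = 38880/143 frames (≈ 271.8881); B is ahead of A.

38880/143 frames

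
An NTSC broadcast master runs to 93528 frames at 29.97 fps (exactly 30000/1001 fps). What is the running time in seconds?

3120.7176 seconds

Running time = 93528 / (30000/1001) = 3120.7176 s.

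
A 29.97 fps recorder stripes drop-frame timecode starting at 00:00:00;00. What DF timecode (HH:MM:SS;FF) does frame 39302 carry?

Ten DF minutes hold 17982 frames, so frame 39302 lies in block 2 (frames 35964–53945) with 3338 frames into that block.
The block's first minute is 1800 frames and the rest 1798 each; 3338 frames reaches minute 1, so 2 × 18 + 1 × 2 = 38 labels have been skipped so far.
Adding those back, label number 39302 + 38 = 39340 at 30 labels/s is 1311 s + 10 f = 0 h 21 min 51 s frame 10, i.e. 00:21:51;10.

00:21:51;10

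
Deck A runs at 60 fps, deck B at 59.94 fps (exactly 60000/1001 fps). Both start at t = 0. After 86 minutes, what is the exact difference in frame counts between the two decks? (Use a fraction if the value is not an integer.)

309600/1001 frames

86 min = 5160 s.
A emits 60 × 5160 = 309600 frames; B emits 60000/1001 × 5160 = 309600000/1001.
Difference = 309600/1001 frames (≈ 309.2907); B is behind A.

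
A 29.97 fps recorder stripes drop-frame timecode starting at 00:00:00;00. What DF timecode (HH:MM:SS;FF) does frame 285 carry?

00:00:09;15

Ten DF minutes hold 17982 frames, so frame 285 lies in block 0 (frames 0–17981) with 285 frames into that block.
The block's first minute is 1800 frames and the rest 1798 each; 285 frames reaches minute 0, so 0 × 18 + 0 × 2 = 0 labels have been skipped so far.
Adding those back, label number 285 + 0 = 285 at 30 labels/s is 9 s + 15 f = 0 h 0 min 9 s frame 15, i.e. 00:00:09;15.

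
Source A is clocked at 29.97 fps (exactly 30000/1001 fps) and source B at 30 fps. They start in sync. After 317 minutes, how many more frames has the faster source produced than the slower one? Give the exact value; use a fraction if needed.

570600/1001 frames

317 min = 19020 s.
A emits 30000/1001 × 19020 = 570600000/1001 frames; B emits 30 × 19020 = 570600.
Difference = 570600/1001 frames (≈ 570.0300); B is ahead of A.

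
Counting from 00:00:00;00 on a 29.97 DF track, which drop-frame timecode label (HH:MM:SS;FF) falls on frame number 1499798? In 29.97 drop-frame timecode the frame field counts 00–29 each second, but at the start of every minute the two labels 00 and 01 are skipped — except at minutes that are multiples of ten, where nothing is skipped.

13:54:03;10

Ten DF minutes hold 17982 frames, so frame 1499798 lies in block 83 (frames 1492506–1510487) with 7292 frames into that block.
The block's first minute is 1800 frames and the rest 1798 each; 7292 frames reaches minute 4, so 83 × 18 + 4 × 2 = 1502 labels have been skipped so far.
Adding those back, label number 1499798 + 1502 = 1501300 at 30 labels/s is 50043 s + 10 f = 13 h 54 min 3 s frame 10, i.e. 13:54:03;10.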